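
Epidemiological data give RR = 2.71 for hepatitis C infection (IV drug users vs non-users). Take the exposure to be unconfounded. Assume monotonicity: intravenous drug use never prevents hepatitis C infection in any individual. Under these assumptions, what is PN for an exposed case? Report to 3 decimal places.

PN ≈ 0.631

Under exogeneity and monotonicity, PN = (RR − 1) / RR = 1 − 1/RR.
PN = (2.71 − 1) / 2.71 = 1.71 / 2.71 ≈ 0.6310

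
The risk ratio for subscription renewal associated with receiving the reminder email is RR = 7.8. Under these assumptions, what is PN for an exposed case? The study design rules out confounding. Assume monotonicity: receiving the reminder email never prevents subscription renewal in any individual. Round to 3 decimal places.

Under exogeneity and monotonicity, PN = (RR − 1) / RR = 1 − 1/RR.
PN = (7.8 − 1) / 7.8 = 6.8 / 7.8 ≈ 0.8718

PN ≈ 0.872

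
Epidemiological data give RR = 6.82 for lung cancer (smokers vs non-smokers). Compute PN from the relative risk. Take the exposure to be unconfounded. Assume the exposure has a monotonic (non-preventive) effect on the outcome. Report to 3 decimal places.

Under exogeneity and monotonicity, PN = (RR − 1) / RR = 1 − 1/RR.
PN = (6.82 − 1) / 6.82 = 5.82 / 6.82 ≈ 0.8534

PN ≈ 0.853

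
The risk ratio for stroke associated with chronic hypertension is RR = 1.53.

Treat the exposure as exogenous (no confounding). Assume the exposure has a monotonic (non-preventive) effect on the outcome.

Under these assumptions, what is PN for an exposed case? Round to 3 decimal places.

PN ≈ 0.346

Under exogeneity and monotonicity, PN = (RR − 1) / RR = 1 − 1/RR.
PN = (1.53 − 1) / 1.53 = 0.53 / 1.53 ≈ 0.3464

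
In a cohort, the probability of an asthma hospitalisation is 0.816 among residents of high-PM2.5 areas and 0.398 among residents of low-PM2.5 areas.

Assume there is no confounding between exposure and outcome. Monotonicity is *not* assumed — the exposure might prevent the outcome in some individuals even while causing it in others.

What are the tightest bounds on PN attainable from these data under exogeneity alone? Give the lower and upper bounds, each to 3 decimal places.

0.512 ≤ PN ≤ 0.738

Let p₁ = 0.816, p₀ = 0.398.
Under exogeneity alone the bounds on PN are max{0,(p₁−p₀)/p₁} ≤ PN ≤ min{1,(1−p₀)/p₁}.
  lower = (p₁ − p₀)/p₁ = 0.418 / 0.816 ≈ 0.5123
  upper = min{1, (1 − p₀)/p₁} = 0.602 / 0.816 ≈ 0.7377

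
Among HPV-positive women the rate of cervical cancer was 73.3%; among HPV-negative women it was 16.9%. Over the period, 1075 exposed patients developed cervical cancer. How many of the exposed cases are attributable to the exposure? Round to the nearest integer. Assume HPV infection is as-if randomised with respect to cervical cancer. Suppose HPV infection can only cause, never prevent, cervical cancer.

about 827 cases

p₁ = 0.733, p₀ = 0.169.
PN = (p₁ − p₀)/p₁ = (0.733 − 0.169) / 0.733 ≈ 0.76944.
Attributable cases ≈ PN × (exposed cases) = 0.76944 × 1075 ≈ 827.15.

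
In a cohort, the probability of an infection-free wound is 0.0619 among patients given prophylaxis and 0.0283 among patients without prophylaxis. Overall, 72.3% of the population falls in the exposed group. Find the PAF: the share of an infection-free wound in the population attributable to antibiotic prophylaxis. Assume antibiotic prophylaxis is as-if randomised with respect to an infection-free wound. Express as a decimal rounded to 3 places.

Let p₁ = 0.0619, p₀ = 0.0283.
Overall risk P(Y=1) = π·p₁ + (1−π)·p₀ = 0.723×0.0619 + 0.277×0.0283 = 0.052593.
Under exogeneity, PAF = [P(Y=1) − p₀] / P(Y=1).
PAF = (0.052593 − 0.0283) / 0.052593 ≈ 0.4619

PAF ≈ 0.462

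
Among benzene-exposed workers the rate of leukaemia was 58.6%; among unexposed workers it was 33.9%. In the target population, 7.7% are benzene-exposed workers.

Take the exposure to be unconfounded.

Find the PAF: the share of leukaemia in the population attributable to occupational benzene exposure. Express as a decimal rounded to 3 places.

PAF ≈ 0.053

p₁ = 0.586, p₀ = 0.339.
Overall risk P(Y=1) = π·p₁ + (1−π)·p₀ = 0.077×0.586 + 0.923×0.339 = 0.35802.
Under exogeneity, PAF = [P(Y=1) − p₀] / P(Y=1).
PAF = (0.35802 − 0.339) / 0.35802 ≈ 0.0531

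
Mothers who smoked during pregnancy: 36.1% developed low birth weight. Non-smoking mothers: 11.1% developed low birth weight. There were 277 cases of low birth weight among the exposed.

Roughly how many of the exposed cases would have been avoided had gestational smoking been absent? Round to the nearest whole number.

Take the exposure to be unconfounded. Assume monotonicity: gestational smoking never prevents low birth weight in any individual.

about 192 cases

p₁ = 0.361, p₀ = 0.111.
PN = (p₁ − p₀)/p₁ = (0.361 − 0.111) / 0.361 ≈ 0.69252.
Attributable cases ≈ PN × (exposed cases) = 0.69252 × 277 ≈ 191.83.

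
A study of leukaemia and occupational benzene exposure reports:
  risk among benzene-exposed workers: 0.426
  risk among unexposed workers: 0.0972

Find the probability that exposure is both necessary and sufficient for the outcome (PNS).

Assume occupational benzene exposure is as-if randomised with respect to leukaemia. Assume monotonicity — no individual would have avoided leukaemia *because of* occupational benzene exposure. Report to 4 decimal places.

PNS ≈ 0.3288

Let p₁ = 0.426, p₀ = 0.0972.
Under exogeneity and monotonicity, PNS = p₁ − p₀.
PNS = 0.426 − 0.0972 = 0.3288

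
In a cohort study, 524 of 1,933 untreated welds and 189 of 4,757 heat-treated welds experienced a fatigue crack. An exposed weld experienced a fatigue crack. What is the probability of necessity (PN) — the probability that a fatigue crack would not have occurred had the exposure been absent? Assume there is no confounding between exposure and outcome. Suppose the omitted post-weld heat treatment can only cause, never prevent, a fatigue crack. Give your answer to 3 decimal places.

PN ≈ 0.853

p₁ = P(outcome | exposed) = 524/1933 = 0.27108
p₀ = P(outcome | unexposed) = 189/4757 = 0.039731
Under exogeneity and monotonicity, PN = (p₁ − p₀) / p₁.
PN = (0.27108 − 0.039731) / 0.27108 = 0.23135 / 0.27108 ≈ 0.8534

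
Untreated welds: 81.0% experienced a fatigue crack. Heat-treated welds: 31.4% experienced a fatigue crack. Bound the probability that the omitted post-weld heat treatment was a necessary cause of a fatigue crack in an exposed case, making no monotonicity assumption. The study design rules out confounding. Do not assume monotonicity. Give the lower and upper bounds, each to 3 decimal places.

p₁ = 0.81, p₀ = 0.314.
Under exogeneity alone the bounds on PN are max{0,(p₁−p₀)/p₁} ≤ PN ≤ min{1,(1−p₀)/p₁}.
  lower = (p₁ − p₀)/p₁ = 0.496 / 0.81 ≈ 0.6123
  upper = min{1, (1 − p₀)/p₁} = 0.686 / 0.81 ≈ 0.8469

0.612 ≤ PN ≤ 0.847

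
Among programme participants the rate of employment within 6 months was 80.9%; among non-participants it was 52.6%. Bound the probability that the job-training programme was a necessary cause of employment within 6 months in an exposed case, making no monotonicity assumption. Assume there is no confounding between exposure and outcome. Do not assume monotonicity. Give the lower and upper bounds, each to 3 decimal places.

0.350 ≤ PN ≤ 0.586

p₁ = 0.809, p₀ = 0.526.
Under exogeneity alone the bounds on PN are max{0,(p₁−p₀)/p₁} ≤ PN ≤ min{1,(1−p₀)/p₁}.
  lower = (p₁ − p₀)/p₁ = 0.283 / 0.809 ≈ 0.3498
  upper = min{1, (1 − p₀)/p₁} = 0.474 / 0.809 ≈ 0.5859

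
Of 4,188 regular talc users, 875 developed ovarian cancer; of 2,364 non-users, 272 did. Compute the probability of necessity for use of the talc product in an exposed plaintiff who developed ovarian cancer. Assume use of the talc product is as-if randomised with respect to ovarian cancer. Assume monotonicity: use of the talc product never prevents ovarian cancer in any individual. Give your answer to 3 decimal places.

PN ≈ 0.449

p₁ = P(outcome | exposed) = 875/4188 = 0.20893
p₀ = P(outcome | unexposed) = 272/2364 = 0.11506
Under exogeneity and monotonicity, PN = (p₁ − p₀) / p₁.
PN = (0.20893 − 0.11506) / 0.20893 = 0.093871 / 0.20893 ≈ 0.4493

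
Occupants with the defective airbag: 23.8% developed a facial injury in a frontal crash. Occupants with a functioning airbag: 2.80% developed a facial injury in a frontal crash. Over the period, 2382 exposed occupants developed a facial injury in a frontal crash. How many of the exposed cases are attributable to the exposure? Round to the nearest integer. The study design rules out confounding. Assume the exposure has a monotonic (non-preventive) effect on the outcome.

p₁ = 0.238, p₀ = 0.028.
PN = (p₁ − p₀)/p₁ = (0.238 − 0.028) / 0.238 ≈ 0.88235.
Attributable cases ≈ PN × (exposed cases) = 0.88235 × 2382 ≈ 2101.76.

about 2102 cases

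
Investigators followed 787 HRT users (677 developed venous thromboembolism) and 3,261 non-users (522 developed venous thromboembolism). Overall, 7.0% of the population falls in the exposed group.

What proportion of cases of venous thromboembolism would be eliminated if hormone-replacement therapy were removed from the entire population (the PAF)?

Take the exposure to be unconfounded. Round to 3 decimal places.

PAF ≈ 0.234

p₁ = P(outcome | exposed) = 677/787 = 0.86023
p₀ = P(outcome | unexposed) = 522/3261 = 0.16007
Overall risk P(Y=1) = π·p₁ + (1−π)·p₀ = 0.07×0.86023 + 0.93×0.16007 = 0.20908.
Under exogeneity, PAF = [P(Y=1) − p₀] / P(Y=1).
PAF = (0.20908 − 0.16007) / 0.20908 ≈ 0.2344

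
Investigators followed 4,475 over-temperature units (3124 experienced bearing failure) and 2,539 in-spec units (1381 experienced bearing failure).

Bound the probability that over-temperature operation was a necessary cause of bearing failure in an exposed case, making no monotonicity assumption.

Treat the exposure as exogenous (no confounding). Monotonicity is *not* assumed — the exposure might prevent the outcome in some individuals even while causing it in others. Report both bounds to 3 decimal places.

0.221 ≤ PN ≤ 0.653

p₁ = P(outcome | exposed) = 3124/4475 = 0.6981
p₀ = P(outcome | unexposed) = 1381/2539 = 0.54391
Under exogeneity alone the bounds on PN are max{0,(p₁−p₀)/p₁} ≤ PN ≤ min{1,(1−p₀)/p₁}.
  lower = (p₁ − p₀)/p₁ = 0.15419 / 0.6981 ≈ 0.2209
  upper = min{1, (1 − p₀)/p₁} = 0.45609 / 0.6981 ≈ 0.6533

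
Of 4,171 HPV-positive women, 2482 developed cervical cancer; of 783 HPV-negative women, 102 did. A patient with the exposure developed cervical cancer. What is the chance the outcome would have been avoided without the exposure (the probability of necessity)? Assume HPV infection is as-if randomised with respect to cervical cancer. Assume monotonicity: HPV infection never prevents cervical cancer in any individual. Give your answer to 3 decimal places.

p₁ = P(outcome | exposed) = 2482/4171 = 0.59506
p₀ = P(outcome | unexposed) = 102/783 = 0.13027
Under exogeneity and monotonicity, PN = (p₁ − p₀) / p₁.
PN = (0.59506 − 0.13027) / 0.59506 = 0.46479 / 0.59506 ≈ 0.7811

PN ≈ 0.781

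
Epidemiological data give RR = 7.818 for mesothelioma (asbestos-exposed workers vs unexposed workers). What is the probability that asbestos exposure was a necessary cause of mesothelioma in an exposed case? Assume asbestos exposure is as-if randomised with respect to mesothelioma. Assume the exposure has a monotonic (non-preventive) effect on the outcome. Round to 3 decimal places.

PN ≈ 0.872

Under exogeneity and monotonicity, PN = (RR − 1) / RR = 1 − 1/RR.
PN = (7.818 − 1) / 7.818 = 6.818 / 7.818 ≈ 0.8721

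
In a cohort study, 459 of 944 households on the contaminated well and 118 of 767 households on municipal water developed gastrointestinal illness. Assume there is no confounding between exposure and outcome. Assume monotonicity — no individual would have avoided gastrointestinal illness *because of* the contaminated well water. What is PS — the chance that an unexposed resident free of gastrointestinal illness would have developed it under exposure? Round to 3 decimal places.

p₁ = P(outcome | exposed) = 459/944 = 0.48623
p₀ = P(outcome | unexposed) = 118/767 = 0.15385
Under exogeneity and monotonicity, PS = (p₁ − p₀) / (1 − p₀).
PS = (0.48623 − 0.15385) / (1 − 0.15385) = 0.33238 / 0.84615 ≈ 0.3928

PS ≈ 0.393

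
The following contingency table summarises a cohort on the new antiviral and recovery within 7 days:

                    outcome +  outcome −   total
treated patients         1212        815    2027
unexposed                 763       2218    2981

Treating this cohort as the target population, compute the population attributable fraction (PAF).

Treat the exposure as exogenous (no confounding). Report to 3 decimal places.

p₁ = P(outcome | exposed) = 1212/2027 = 0.59793
p₀ = P(outcome | unexposed) = 763/2981 = 0.25595
Exposure prevalence π = 2027/5008 = 0.40475; overall risk P(Y=1) = 0.39437.
Under exogeneity, PAF = [P(Y=1) − p₀]/P(Y=1).
PAF = (0.39437 − 0.25595) / 0.39437 ≈ 0.3510

PAF ≈ 0.351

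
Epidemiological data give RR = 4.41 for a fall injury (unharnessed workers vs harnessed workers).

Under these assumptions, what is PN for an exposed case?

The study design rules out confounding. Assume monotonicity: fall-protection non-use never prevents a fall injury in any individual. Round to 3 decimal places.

PN ≈ 0.773

Under exogeneity and monotonicity, PN = (RR − 1) / RR = 1 − 1/RR.
PN = (4.41 − 1) / 4.41 = 3.41 / 4.41 ≈ 0.7732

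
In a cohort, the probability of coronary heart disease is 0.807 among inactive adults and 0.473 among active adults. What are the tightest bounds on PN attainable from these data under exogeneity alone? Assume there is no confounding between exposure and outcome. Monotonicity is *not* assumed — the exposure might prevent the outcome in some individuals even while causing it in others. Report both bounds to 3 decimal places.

0.414 ≤ PN ≤ 0.653

Let p₁ = 0.807, p₀ = 0.473.
Under exogeneity alone the bounds on PN are max{0,(p₁−p₀)/p₁} ≤ PN ≤ min{1,(1−p₀)/p₁}.
  lower = (p₁ − p₀)/p₁ = 0.334 / 0.807 ≈ 0.4139
  upper = min{1, (1 − p₀)/p₁} = 0.527 / 0.807 ≈ 0.6530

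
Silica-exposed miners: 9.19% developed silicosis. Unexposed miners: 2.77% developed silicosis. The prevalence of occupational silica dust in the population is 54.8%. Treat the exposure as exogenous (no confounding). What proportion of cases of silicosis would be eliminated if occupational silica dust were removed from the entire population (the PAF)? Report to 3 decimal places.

PAF ≈ 0.559

p₁ = 0.0919, p₀ = 0.0277.
Overall risk P(Y=1) = π·p₁ + (1−π)·p₀ = 0.548×0.0919 + 0.452×0.0277 = 0.062882.
Under exogeneity, PAF = [P(Y=1) − p₀] / P(Y=1).
PAF = (0.062882 − 0.0277) / 0.062882 ≈ 0.5595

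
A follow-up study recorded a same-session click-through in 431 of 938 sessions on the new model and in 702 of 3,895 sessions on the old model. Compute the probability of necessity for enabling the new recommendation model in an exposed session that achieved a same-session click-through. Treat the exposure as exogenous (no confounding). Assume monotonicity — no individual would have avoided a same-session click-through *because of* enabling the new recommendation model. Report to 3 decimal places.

p₁ = P(outcome | exposed) = 431/938 = 0.45949
p₀ = P(outcome | unexposed) = 702/3895 = 0.18023
Under exogeneity and monotonicity, PN = (p₁ − p₀) / p₁.
PN = (0.45949 − 0.18023) / 0.45949 = 0.27926 / 0.45949 ≈ 0.6078

PN ≈ 0.608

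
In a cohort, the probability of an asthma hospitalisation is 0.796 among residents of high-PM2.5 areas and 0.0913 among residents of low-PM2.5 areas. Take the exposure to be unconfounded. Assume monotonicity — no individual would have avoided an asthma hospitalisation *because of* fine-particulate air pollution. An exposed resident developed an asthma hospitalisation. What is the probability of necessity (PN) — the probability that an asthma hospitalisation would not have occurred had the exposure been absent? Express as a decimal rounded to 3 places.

Let p₁ = 0.796, p₀ = 0.0913.
Under exogeneity and monotonicity, PN = (p₁ − p₀) / p₁.
PN = (0.796 − 0.0913) / 0.796 = 0.7047 / 0.796 ≈ 0.8853

PN ≈ 0.885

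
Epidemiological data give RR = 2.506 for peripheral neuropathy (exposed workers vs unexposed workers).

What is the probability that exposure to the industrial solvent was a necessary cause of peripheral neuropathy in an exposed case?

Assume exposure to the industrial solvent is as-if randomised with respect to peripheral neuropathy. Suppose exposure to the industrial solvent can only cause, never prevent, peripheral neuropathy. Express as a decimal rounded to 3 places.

Under exogeneity and monotonicity, PN = (RR − 1) / RR = 1 − 1/RR.
PN = (2.506 − 1) / 2.506 = 1.506 / 2.506 ≈ 0.6010

PN ≈ 0.601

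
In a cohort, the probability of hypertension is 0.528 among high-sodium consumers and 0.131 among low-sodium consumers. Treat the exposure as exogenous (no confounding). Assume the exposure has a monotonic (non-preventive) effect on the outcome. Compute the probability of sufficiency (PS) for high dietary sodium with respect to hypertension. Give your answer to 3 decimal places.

PS ≈ 0.457

Let p₁ = 0.528, p₀ = 0.131.
Under exogeneity and monotonicity, PS = (p₁ − p₀) / (1 − p₀).
PS = (0.528 − 0.131) / (1 − 0.131) = 0.397 / 0.869 ≈ 0.4568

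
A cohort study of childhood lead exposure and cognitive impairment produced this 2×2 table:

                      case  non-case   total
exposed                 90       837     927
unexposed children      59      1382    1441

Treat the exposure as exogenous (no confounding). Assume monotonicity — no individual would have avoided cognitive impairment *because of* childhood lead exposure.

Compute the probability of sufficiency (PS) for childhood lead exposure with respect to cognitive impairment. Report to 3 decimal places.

p₁ = P(outcome | exposed) = 90/927 = 0.097087
p₀ = P(outcome | unexposed) = 59/1441 = 0.040944
Under exogeneity and monotonicity, PS = (p₁ − p₀) / (1 − p₀).
PS = (0.097087 − 0.040944) / (1 − 0.040944) = 0.056144 / 0.95906 ≈ 0.0585

PS ≈ 0.059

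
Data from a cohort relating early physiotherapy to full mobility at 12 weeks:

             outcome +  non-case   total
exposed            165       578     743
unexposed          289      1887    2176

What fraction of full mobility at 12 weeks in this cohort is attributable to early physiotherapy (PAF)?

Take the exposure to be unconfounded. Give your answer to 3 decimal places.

p₁ = P(outcome | exposed) = 165/743 = 0.22207
p₀ = P(outcome | unexposed) = 289/2176 = 0.13281
Exposure prevalence π = 743/2919 = 0.25454; overall risk P(Y=1) = 0.15553.
Under exogeneity, PAF = [P(Y=1) − p₀]/P(Y=1).
PAF = (0.15553 − 0.13281) / 0.15553 ≈ 0.1461

PAF ≈ 0.146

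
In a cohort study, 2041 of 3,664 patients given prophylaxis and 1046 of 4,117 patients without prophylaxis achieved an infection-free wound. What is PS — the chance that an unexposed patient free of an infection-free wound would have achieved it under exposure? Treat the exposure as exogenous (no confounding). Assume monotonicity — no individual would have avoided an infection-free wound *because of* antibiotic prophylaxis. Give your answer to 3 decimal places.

PS ≈ 0.406

p₁ = P(outcome | exposed) = 2041/3664 = 0.55704
p₀ = P(outcome | unexposed) = 1046/4117 = 0.25407
Under exogeneity and monotonicity, PS = (p₁ − p₀) / (1 − p₀).
PS = (0.55704 − 0.25407) / (1 − 0.25407) = 0.30297 / 0.74593 ≈ 0.4062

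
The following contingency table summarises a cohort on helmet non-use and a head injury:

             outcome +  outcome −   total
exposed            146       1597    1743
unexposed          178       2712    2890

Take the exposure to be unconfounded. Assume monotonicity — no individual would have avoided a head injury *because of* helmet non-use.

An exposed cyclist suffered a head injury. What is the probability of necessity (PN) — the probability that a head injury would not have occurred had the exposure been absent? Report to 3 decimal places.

PN ≈ 0.265

p₁ = P(outcome | exposed) = 146/1743 = 0.083764
p₀ = P(outcome | unexposed) = 178/2890 = 0.061592
Under exogeneity and monotonicity, PN = (p₁ − p₀) / p₁.
PN = (0.083764 − 0.061592) / 0.083764 = 0.022172 / 0.083764 ≈ 0.2647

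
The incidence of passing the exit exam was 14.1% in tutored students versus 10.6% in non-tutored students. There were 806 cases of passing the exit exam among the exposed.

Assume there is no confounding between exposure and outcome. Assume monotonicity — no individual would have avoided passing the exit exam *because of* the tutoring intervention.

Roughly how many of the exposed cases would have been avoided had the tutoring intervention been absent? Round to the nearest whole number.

p₁ = 0.141, p₀ = 0.106.
PN = (p₁ − p₀)/p₁ = (0.141 − 0.106) / 0.141 ≈ 0.24823.
Attributable cases ≈ PN × (exposed cases) = 0.24823 × 806 ≈ 200.07.

about 200 cases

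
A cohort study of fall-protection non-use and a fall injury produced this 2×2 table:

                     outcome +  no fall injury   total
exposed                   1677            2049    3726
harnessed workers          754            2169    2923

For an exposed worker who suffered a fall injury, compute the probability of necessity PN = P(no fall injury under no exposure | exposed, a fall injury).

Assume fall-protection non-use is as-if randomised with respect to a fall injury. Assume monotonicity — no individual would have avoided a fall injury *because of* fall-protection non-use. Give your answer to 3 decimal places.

PN ≈ 0.427

p₁ = P(outcome | exposed) = 1677/3726 = 0.45008
p₀ = P(outcome | unexposed) = 754/2923 = 0.25795
Under exogeneity and monotonicity, PN = (p₁ − p₀)/p₁.
PN = (0.45008 − 0.25795) / 0.45008 ≈ 0.4269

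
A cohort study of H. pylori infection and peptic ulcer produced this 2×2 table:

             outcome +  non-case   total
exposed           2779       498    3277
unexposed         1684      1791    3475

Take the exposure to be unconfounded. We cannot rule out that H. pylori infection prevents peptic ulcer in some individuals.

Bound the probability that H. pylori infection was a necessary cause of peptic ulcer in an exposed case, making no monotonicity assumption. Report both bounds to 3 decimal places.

0.429 ≤ PN ≤ 0.608

p₁ = P(outcome | exposed) = 2779/3277 = 0.84803
p₀ = P(outcome | unexposed) = 1684/3475 = 0.4846
Under exogeneity alone the bounds on PN are max{0,(p₁−p₀)/p₁} ≤ PN ≤ min{1,(1−p₀)/p₁}.
  lower = (p₁ − p₀)/p₁ = 0.36343 / 0.84803 ≈ 0.4286
  upper = min{1, (1 − p₀)/p₁} = 0.5154 / 0.84803 ≈ 0.6078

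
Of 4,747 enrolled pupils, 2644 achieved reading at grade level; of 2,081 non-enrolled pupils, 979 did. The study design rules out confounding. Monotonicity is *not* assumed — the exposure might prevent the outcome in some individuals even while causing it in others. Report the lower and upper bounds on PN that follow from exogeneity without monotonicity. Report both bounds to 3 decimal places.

p₁ = P(outcome | exposed) = 2644/4747 = 0.55698
p₀ = P(outcome | unexposed) = 979/2081 = 0.47045
Under exogeneity alone the bounds on PN are max{0,(p₁−p₀)/p₁} ≤ PN ≤ min{1,(1−p₀)/p₁}.
  lower = (p₁ − p₀)/p₁ = 0.086536 / 0.55698 ≈ 0.1554
  upper = min{1, (1 − p₀)/p₁} = 0.52955 / 0.55698 ≈ 0.9508

0.155 ≤ PN ≤ 0.951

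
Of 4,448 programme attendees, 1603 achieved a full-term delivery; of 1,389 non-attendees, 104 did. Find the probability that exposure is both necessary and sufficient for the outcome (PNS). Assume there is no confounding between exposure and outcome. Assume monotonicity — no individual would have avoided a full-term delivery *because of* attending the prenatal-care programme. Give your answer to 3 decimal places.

PNS ≈ 0.286

p₁ = P(outcome | exposed) = 1603/4448 = 0.36039
p₀ = P(outcome | unexposed) = 104/1389 = 0.074874
Under exogeneity and monotonicity, PNS = p₁ − p₀.
PNS = 0.36039 − 0.074874 = 0.28551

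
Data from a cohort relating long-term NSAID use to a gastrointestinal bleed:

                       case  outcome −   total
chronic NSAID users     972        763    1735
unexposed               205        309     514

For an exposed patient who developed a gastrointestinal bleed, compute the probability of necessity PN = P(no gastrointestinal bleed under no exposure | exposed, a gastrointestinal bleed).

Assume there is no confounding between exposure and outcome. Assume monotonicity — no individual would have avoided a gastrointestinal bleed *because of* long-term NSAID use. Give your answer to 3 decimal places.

p₁ = P(outcome | exposed) = 972/1735 = 0.56023
p₀ = P(outcome | unexposed) = 205/514 = 0.39883
Under exogeneity and monotonicity, PN = (p₁ − p₀) / p₁.
PN = (0.56023 − 0.39883) / 0.56023 = 0.1614 / 0.56023 ≈ 0.2881

PN ≈ 0.288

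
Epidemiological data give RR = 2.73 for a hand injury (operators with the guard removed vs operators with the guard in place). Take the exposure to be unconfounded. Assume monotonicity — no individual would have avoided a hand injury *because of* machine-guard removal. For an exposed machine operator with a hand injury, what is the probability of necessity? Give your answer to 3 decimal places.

Under exogeneity and monotonicity, PN = (RR − 1) / RR = 1 − 1/RR.
PN = (2.73 − 1) / 2.73 = 1.73 / 2.73 ≈ 0.6337

PN ≈ 0.634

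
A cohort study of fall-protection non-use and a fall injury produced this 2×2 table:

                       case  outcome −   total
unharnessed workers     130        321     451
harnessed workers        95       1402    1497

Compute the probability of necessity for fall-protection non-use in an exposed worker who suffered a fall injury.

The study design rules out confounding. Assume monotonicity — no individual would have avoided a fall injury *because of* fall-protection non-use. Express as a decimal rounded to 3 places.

p₁ = P(outcome | exposed) = 130/451 = 0.28825
p₀ = P(outcome | unexposed) = 95/1497 = 0.06346
Under exogeneity and monotonicity, PN = (p₁ − p₀)/p₁.
PN = (0.28825 − 0.06346) / 0.28825 ≈ 0.7798

PN ≈ 0.780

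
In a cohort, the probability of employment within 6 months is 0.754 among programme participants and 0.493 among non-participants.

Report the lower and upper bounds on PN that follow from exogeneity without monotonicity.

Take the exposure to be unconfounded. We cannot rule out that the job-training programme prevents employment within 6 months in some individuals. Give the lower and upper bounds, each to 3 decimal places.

0.346 ≤ PN ≤ 0.672

Let p₁ = 0.754, p₀ = 0.493.
Under exogeneity alone the bounds on PN are max{0,(p₁−p₀)/p₁} ≤ PN ≤ min{1,(1−p₀)/p₁}.
  lower = (p₁ − p₀)/p₁ = 0.261 / 0.754 ≈ 0.3462
  upper = min{1, (1 − p₀)/p₁} = 0.507 / 0.754 ≈ 0.6724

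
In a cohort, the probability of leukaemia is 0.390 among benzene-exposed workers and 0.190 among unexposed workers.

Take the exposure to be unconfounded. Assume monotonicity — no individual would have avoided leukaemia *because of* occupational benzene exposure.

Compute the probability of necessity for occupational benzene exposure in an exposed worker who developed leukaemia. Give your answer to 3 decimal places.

Let p₁ = 0.39, p₀ = 0.19.
Under exogeneity and monotonicity, PN = (p₁ − p₀) / p₁.
PN = (0.39 − 0.19) / 0.39 = 0.2 / 0.39 ≈ 0.5128

PN ≈ 0.513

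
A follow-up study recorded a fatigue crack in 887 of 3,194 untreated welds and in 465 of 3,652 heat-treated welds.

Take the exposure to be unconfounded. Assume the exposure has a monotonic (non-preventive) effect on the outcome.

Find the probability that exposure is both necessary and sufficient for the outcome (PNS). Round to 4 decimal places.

PNS ≈ 0.1504

p₁ = P(outcome | exposed) = 887/3194 = 0.27771
p₀ = P(outcome | unexposed) = 465/3652 = 0.12733
Under exogeneity and monotonicity, PNS = p₁ − p₀.
PNS = 0.27771 − 0.12733 = 0.15038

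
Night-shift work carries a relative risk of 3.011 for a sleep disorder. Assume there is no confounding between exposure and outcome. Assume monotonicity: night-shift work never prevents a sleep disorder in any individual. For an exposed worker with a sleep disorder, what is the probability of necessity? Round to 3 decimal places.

PN ≈ 0.668

Under exogeneity and monotonicity, PN = (RR − 1) / RR = 1 − 1/RR.
PN = (3.011 − 1) / 3.011 = 2.011 / 3.011 ≈ 0.6679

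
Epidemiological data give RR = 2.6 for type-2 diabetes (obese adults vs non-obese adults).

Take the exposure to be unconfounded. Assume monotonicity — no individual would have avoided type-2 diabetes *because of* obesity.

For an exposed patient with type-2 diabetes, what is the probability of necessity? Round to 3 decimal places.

PN ≈ 0.615

Under exogeneity and monotonicity, PN = (RR − 1) / RR = 1 − 1/RR.
PN = (2.6 − 1) / 2.6 = 1.6 / 2.6 ≈ 0.6154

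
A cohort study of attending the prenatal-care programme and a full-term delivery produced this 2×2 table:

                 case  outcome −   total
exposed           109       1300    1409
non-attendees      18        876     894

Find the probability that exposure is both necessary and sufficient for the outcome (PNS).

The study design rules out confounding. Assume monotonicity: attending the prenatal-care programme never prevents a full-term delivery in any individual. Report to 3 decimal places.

p₁ = P(outcome | exposed) = 109/1409 = 0.07736
p₀ = P(outcome | unexposed) = 18/894 = 0.020134
Under exogeneity and monotonicity, PNS = p₁ − p₀.
PNS = 0.07736 − 0.020134 = 0.057226

PNS ≈ 0.057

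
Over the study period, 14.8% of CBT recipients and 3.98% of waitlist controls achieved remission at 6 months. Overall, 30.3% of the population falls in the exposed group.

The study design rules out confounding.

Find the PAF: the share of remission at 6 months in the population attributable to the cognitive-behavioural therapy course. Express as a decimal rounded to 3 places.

PAF ≈ 0.452

p₁ = 0.148, p₀ = 0.0398.
Overall risk P(Y=1) = π·p₁ + (1−π)·p₀ = 0.303×0.148 + 0.697×0.0398 = 0.072585.
Under exogeneity, PAF = [P(Y=1) − p₀] / P(Y=1).
PAF = (0.072585 − 0.0398) / 0.072585 ≈ 0.4517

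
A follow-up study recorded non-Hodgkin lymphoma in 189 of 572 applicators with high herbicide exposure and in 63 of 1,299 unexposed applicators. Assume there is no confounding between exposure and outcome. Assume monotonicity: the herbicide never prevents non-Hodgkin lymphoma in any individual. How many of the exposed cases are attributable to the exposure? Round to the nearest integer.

about 161 cases

p₁ = P(outcome | exposed) = 189/572 = 0.33042
p₀ = P(outcome | unexposed) = 63/1299 = 0.048499
PN = (p₁ − p₀)/p₁ = (0.33042 − 0.048499) / 0.33042 ≈ 0.85322.
Attributable cases ≈ PN × (exposed cases) = 0.85322 × 189 ≈ 161.26.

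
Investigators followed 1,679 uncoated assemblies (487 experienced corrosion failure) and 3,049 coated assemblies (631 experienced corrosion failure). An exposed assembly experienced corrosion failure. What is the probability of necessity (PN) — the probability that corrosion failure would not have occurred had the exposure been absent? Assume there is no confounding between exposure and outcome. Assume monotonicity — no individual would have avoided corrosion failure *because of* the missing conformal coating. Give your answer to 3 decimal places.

p₁ = P(outcome | exposed) = 487/1679 = 0.29005
p₀ = P(outcome | unexposed) = 631/3049 = 0.20695
Under exogeneity and monotonicity, PN = (p₁ − p₀) / p₁.
PN = (0.29005 − 0.20695) / 0.29005 = 0.083101 / 0.29005 ≈ 0.2865

PN ≈ 0.287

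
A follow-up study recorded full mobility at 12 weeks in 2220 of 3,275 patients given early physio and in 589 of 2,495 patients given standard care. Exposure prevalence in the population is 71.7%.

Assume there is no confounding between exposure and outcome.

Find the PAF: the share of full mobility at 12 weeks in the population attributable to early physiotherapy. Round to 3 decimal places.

p₁ = P(outcome | exposed) = 2220/3275 = 0.67786
p₀ = P(outcome | unexposed) = 589/2495 = 0.23607
Overall risk P(Y=1) = π·p₁ + (1−π)·p₀ = 0.717×0.67786 + 0.283×0.23607 = 0.55284.
Under exogeneity, PAF = [P(Y=1) − p₀] / P(Y=1).
PAF = (0.55284 − 0.23607) / 0.55284 ≈ 0.5730

PAF ≈ 0.573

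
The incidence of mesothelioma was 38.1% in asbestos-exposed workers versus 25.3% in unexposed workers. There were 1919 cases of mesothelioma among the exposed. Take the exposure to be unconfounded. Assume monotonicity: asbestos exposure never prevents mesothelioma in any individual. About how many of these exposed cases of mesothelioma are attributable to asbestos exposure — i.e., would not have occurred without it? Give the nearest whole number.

p₁ = 0.381, p₀ = 0.253.
PN = (p₁ − p₀)/p₁ = (0.381 − 0.253) / 0.381 ≈ 0.33596.
Attributable cases ≈ PN × (exposed cases) = 0.33596 × 1919 ≈ 644.70.

about 645 cases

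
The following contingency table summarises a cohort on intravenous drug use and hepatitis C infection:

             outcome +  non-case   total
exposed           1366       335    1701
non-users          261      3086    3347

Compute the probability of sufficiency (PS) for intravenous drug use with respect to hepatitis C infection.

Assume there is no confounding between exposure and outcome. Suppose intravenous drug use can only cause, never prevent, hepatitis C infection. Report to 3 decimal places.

p₁ = P(outcome | exposed) = 1366/1701 = 0.80306
p₀ = P(outcome | unexposed) = 261/3347 = 0.07798
Under exogeneity and monotonicity, PS = (p₁ − p₀)/(1 − p₀).
PS = (0.80306 − 0.07798) / 0.92202 ≈ 0.7864

PS ≈ 0.786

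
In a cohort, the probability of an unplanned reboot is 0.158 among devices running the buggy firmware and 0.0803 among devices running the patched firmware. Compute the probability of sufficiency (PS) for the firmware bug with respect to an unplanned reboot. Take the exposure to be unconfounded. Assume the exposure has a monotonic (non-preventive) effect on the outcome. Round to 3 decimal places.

Let p₁ = 0.158, p₀ = 0.0803.
Under exogeneity and monotonicity, PS = (p₁ − p₀) / (1 − p₀).
PS = (0.158 − 0.0803) / (1 − 0.0803) = 0.0777 / 0.9197 ≈ 0.0845

PS ≈ 0.084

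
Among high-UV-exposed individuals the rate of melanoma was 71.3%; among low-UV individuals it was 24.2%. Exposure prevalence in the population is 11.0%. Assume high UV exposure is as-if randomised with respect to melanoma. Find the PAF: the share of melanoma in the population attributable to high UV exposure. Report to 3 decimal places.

p₁ = 0.713, p₀ = 0.242.
Overall risk P(Y=1) = π·p₁ + (1−π)·p₀ = 0.11×0.713 + 0.89×0.242 = 0.29381.
Under exogeneity, PAF = [P(Y=1) − p₀] / P(Y=1).
PAF = (0.29381 − 0.242) / 0.29381 ≈ 0.1763

PAF ≈ 0.176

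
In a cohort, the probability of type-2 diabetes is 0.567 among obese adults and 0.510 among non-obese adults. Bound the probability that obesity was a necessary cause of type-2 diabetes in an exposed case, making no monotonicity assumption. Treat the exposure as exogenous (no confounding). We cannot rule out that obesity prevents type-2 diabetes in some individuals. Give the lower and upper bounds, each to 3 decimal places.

Let p₁ = 0.567, p₀ = 0.51.
Under exogeneity alone the bounds on PN are max{0,(p₁−p₀)/p₁} ≤ PN ≤ min{1,(1−p₀)/p₁}.
  lower = (p₁ − p₀)/p₁ = 0.057 / 0.567 ≈ 0.1005
  upper = min{1, (1 − p₀)/p₁} = 0.49 / 0.567 ≈ 0.8642

0.101 ≤ PN ≤ 0.864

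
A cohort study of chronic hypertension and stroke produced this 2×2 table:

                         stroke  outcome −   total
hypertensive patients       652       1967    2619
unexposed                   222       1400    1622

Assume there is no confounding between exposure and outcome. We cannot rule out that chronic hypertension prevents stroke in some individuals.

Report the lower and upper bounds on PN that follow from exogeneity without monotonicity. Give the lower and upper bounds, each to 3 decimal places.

0.450 ≤ PN ≤ 1.000

p₁ = P(outcome | exposed) = 652/2619 = 0.24895
p₀ = P(outcome | unexposed) = 222/1622 = 0.13687
Under exogeneity alone the bounds on PN are max{0,(p₁−p₀)/p₁} ≤ PN ≤ min{1,(1−p₀)/p₁}.
  lower = (p₁ − p₀)/p₁ = 0.11208 / 0.24895 ≈ 0.4502
  upper = min{1, (1 − p₀)/p₁} = 0.86313 / 0.24895 ≈ 3.4671 → capped at 1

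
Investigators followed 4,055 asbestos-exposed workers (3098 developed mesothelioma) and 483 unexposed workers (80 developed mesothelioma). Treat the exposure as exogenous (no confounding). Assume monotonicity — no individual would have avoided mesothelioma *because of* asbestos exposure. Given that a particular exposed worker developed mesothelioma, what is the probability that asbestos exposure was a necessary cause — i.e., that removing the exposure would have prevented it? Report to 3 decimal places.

p₁ = P(outcome | exposed) = 3098/4055 = 0.764
p₀ = P(outcome | unexposed) = 80/483 = 0.16563
Under exogeneity and monotonicity, PN = (p₁ − p₀) / p₁.
PN = (0.764 − 0.16563) / 0.764 = 0.59836 / 0.764 ≈ 0.7832

PN ≈ 0.783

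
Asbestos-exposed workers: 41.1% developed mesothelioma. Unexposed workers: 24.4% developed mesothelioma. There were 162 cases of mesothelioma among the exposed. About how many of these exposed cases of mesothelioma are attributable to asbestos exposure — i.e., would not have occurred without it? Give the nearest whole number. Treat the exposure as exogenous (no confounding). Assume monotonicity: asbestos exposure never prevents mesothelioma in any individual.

about 66 cases

p₁ = 0.411, p₀ = 0.244.
PN = (p₁ − p₀)/p₁ = (0.411 − 0.244) / 0.411 ≈ 0.40633.
Attributable cases ≈ PN × (exposed cases) = 0.40633 × 162 ≈ 65.82.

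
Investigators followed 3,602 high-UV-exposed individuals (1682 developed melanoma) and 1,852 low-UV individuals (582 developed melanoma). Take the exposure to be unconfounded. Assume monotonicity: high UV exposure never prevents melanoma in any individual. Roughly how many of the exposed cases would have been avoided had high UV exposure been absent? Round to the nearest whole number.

p₁ = P(outcome | exposed) = 1682/3602 = 0.46696
p₀ = P(outcome | unexposed) = 582/1852 = 0.31425
PN = (p₁ − p₀)/p₁ = (0.46696 − 0.31425) / 0.46696 ≈ 0.32702.
Attributable cases ≈ PN × (exposed cases) = 0.32702 × 1682 ≈ 550.05.

about 550 cases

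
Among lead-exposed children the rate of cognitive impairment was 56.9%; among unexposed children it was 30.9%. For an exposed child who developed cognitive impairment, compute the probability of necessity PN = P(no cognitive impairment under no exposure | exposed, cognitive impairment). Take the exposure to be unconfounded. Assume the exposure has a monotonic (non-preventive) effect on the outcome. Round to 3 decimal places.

p₁ = 0.569, p₀ = 0.309.
Under exogeneity and monotonicity, PN = (p₁ − p₀) / p₁.
PN = (0.569 − 0.309) / 0.569 = 0.26 / 0.569 ≈ 0.4569

PN ≈ 0.457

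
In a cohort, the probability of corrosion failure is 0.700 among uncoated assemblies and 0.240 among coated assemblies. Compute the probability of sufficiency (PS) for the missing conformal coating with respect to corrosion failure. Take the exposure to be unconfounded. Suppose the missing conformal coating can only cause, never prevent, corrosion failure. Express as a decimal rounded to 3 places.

Let p₁ = 0.7, p₀ = 0.24.
Under exogeneity and monotonicity, PS = (p₁ − p₀) / (1 − p₀).
PS = (0.7 − 0.24) / (1 − 0.24) = 0.46 / 0.76 ≈ 0.6053

PS ≈ 0.605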